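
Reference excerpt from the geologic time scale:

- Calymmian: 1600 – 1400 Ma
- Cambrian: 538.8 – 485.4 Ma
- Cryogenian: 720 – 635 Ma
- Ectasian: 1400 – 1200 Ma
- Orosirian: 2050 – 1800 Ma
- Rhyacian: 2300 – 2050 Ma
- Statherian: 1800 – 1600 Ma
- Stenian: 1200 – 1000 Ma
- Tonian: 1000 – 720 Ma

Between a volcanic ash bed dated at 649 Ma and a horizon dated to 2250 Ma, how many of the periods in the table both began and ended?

2250 Ma sits inside the Rhyacian (2300–2050) and 649 Ma inside the Cryogenian (720–635); neither of those is wholly between the two dates.
The listed periods lying completely between them are Orosirian, Statherian, Calymmian, Ectasian, Stenian, Tonian — 6 in all.

6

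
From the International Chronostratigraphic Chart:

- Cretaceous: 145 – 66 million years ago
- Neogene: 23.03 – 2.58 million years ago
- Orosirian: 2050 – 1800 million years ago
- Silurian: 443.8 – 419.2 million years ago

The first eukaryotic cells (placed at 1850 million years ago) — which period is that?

Orosirian

1850 Ma lies between 2050 and 1800 Ma, so it falls in the Orosirian.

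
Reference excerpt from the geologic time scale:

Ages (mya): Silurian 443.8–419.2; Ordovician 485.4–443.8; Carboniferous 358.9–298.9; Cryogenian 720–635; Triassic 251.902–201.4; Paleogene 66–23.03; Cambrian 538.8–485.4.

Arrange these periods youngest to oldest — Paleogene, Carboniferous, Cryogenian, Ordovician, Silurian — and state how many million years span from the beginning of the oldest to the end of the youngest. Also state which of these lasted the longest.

Start ages (Ma): Cryogenian 720, Ordovician 485.4, Silurian 443.8, Carboniferous 358.9, Paleogene 66.
Ordered youngest to oldest: Paleogene, Carboniferous, Silurian, Ordovician, Cryogenian.
Span = 720 − 23.03 = 696.97 Myr.
Durations: Carboniferous 60, Silurian 24.6, Paleogene 42.97, Ordovician 41.6, Cryogenian 85 → longest is Cryogenian (85 Myr).

Paleogene → Carboniferous → Silurian → Ordovician → Cryogenian; total span 696.97 Myr; longest is Cryogenian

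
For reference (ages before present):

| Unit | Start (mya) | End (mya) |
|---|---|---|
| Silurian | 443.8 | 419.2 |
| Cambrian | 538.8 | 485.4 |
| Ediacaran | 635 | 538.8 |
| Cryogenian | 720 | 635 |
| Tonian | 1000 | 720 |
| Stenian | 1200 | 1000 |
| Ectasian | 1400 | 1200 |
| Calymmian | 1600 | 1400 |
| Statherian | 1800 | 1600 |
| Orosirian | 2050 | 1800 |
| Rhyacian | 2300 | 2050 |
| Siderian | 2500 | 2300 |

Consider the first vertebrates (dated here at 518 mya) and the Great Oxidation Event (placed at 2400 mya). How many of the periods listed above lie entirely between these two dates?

2400 Ma sits inside the Siderian (2500–2300) and 518 Ma inside the Cambrian (538.8–485.4); neither of those is wholly between the two dates.
The listed periods lying completely between them are Rhyacian, Orosirian, Statherian, Calymmian, Ectasian, Stenian, Tonian, Cryogenian, Ediacaran — 9 in all.

9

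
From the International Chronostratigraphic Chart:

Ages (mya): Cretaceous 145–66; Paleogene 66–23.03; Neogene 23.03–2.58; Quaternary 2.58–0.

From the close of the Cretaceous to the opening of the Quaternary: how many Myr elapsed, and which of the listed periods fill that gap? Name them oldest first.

The Cretaceous closes at 66 Ma and the Quaternary opens at 2.58 Ma, so the interval is 66 − 2.58 = 63.42 Myr.
A period fits inside if it starts at or after 66 Ma and ends at or before 2.58 Ma; oldest first that gives Paleogene, Neogene.

63.42 million years; Paleogene, Neogene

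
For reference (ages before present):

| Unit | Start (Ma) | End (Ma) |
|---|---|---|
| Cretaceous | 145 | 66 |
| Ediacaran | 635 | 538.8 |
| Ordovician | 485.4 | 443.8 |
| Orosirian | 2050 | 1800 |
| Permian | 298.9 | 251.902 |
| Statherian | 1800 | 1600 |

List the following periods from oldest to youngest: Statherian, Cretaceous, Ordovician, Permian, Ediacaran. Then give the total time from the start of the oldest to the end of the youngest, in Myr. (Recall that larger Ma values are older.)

Start ages (Ma): Statherian 1800, Ediacaran 635, Ordovician 485.4, Permian 298.9, Cretaceous 145.
Ordered oldest to youngest: Statherian, Ediacaran, Ordovician, Permian, Cretaceous.
Span = 1800 − 66 = 1734 Myr.

Statherian → Ediacaran → Ordovician → Permian → Cretaceous; total span 1734 Myr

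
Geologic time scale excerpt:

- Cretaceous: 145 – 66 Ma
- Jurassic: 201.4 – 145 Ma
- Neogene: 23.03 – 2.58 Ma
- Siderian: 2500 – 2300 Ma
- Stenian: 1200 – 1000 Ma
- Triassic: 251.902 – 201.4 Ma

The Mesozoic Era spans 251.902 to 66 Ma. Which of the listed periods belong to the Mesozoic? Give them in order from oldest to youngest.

Triassic, Jurassic, Cretaceous

Periods with both bounds inside 251.902–66 Ma: Triassic (251.902–201.4), Jurassic (201.4–145), Cretaceous (145–66).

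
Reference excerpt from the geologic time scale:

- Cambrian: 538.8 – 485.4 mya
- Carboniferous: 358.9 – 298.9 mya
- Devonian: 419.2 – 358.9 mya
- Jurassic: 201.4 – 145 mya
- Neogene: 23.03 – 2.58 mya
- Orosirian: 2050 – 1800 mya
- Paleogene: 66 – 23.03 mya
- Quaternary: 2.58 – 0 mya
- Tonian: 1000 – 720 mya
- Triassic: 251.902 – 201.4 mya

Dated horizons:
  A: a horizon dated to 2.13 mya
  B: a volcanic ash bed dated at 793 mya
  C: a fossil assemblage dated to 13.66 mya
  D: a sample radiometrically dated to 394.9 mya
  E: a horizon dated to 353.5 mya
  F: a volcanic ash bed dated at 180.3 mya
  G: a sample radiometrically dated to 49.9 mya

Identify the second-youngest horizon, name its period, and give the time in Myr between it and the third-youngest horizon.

C, in the Neogene; 36.24 million years to G

Smaller Ma means younger, so youngest first: A 2.13 < C 13.66 < G 49.9 < F 180.3 < E 353.5 < D 394.9 < B 793.
Counting 2 along gives C (13.66 Ma); the excerpt puts that inside the Neogene, 23.03–2.58 Ma.
Next in line is G (49.9 Ma), and 49.9 − 13.66 = 36.24 Myr.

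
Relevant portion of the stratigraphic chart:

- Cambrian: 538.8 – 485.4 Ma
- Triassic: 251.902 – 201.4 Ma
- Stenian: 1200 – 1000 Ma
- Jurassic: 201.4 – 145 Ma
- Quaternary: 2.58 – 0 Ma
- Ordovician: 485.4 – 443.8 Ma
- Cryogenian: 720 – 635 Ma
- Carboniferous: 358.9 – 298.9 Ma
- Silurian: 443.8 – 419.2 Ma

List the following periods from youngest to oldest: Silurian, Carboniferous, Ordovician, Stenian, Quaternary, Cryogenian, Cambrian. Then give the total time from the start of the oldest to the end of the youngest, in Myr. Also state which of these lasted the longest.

Quaternary, Carboniferous, Silurian, Ordovician, Cambrian, Cryogenian, Stenian; total span 1200 Myr; longest is Stenian

From the excerpt: Silurian 443.8–419.2; Carboniferous 358.9–298.9; Ordovician 485.4–443.8; Stenian 1200–1000; Quaternary 2.58–0; Cryogenian 720–635; Cambrian 538.8–485.4 (Ma).
Larger Ma is earlier, so the oldest is Stenian and the youngest is Quaternary; youngest to oldest: Quaternary, Carboniferous, Silurian, Ordovician, Cambrian, Cryogenian, Stenian.
Oldest start 1200 minus youngest end 0 gives 1200 Myr overall.
Individual lengths (start − end): Silurian 24.6; Cryogenian 85; Stenian 200; Ordovician 41.6; Cambrian 53.4; Quaternary 2.58; Carboniferous 60. The largest is Stenian at 200 Myr.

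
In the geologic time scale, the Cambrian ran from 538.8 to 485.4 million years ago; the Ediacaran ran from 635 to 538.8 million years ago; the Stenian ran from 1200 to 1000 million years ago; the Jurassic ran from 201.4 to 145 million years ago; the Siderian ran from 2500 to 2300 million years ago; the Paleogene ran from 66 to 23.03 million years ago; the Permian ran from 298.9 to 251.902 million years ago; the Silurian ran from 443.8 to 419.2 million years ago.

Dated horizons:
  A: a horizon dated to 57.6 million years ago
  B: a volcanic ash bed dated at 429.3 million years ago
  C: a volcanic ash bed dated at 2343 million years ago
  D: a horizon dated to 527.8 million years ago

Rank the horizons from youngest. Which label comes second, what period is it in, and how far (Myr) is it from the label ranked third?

B, in the Silurian; 98.5 million years to D

Sorted youngest-first by Ma: A (57.6), B (429.3), D (527.8), C (2343).
The second youngest is B at 429.3 Ma, which lies in 443.8–419.2 Ma: the Silurian.
The third youngest is D at 527.8 Ma; separation = |429.3 − 527.8| = 98.5 Myr.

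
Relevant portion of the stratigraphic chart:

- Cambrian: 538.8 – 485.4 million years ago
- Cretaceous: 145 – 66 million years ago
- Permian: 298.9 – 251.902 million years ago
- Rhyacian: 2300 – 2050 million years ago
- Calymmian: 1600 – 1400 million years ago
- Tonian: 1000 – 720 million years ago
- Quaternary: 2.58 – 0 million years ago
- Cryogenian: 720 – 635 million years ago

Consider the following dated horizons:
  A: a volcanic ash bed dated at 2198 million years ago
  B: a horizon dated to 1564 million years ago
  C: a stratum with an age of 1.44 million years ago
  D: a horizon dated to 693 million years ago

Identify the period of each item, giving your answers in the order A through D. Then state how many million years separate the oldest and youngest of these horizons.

Match each age against the start–end ranges in the excerpt: A = 2198 Ma → Rhyacian (2300–2050); B = 1564 Ma → Calymmian (1600–1400); C = 1.44 Ma → Quaternary (2.58–0); D = 693 Ma → Cryogenian (720–635).
The largest age is 2198 Ma and the smallest is 1.44 Ma; their difference is 2196.56 Myr.

A — Rhyacian; B — Calymmian; C — Quaternary; D — Cryogenian; span 2196.56 million years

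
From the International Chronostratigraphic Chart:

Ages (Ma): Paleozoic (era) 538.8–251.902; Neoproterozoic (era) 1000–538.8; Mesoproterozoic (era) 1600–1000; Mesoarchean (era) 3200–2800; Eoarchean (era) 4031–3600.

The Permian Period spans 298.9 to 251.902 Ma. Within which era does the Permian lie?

Paleozoic

The Permian (298.9–251.902 Ma) lies entirely within 538.8–251.902 Ma, the Paleozoic Era.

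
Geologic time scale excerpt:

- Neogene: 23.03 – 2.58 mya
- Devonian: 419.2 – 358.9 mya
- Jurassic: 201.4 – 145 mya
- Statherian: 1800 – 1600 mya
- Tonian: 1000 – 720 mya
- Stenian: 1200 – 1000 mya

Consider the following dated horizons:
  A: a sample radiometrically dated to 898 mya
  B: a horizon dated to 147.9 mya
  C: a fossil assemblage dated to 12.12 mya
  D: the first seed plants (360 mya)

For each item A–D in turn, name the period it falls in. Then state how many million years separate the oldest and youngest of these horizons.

A — Tonian; B — Jurassic; C — Neogene; D — Devonian; span 885.88 million years

A: 898 Ma lies in 1000–720 Ma, so Tonian.
B: 147.9 Ma lies in 201.4–145 Ma, so Jurassic.
C: 12.12 Ma lies in 23.03–2.58 Ma, so Neogene.
D: 360 Ma lies in 419.2–358.9 Ma, so Devonian.
Oldest = 898 Ma, youngest = 12.12 Ma → span 885.88 Myr.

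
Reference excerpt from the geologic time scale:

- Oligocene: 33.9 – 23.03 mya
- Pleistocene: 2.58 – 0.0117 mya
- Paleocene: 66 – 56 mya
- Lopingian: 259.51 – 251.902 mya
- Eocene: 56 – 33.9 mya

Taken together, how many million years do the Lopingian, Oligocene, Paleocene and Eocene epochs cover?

50.578 million years

Duration is start − end for each: (259.51 − 251.902) + (33.9 − 23.03) + (66 − 56) + (56 − 33.9).
That is 7.608 + 10.87 + 10 + 22.1, which totals 50.578 million years.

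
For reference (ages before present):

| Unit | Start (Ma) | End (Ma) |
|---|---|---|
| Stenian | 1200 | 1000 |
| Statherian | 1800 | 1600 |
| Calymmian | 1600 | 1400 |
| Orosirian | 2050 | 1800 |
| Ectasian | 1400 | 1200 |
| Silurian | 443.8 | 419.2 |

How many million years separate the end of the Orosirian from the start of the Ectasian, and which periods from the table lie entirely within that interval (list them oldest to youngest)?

400 million years; Statherian, Calymmian

End of Orosirian = 1800 Ma; start of Ectasian = 1400 Ma.
Gap = 1800 − 1400 = 400 Myr.
Periods wholly inside 1800–1400 Ma: Statherian (1800–1600), Calymmian (1600–1400).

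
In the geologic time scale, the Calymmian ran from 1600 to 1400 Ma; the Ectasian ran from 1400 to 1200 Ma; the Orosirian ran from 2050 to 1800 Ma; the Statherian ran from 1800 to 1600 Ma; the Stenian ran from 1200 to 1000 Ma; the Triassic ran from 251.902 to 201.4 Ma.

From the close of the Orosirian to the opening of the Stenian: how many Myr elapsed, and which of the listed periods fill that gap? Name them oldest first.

The Orosirian closes at 1800 Ma and the Stenian opens at 1200 Ma, so the interval is 1800 − 1200 = 600 Myr.
A period fits inside if it starts at or after 1800 Ma and ends at or before 1200 Ma; oldest first that gives Statherian, Calymmian, Ectasian.

600 million years; Statherian, Calymmian, Ectasian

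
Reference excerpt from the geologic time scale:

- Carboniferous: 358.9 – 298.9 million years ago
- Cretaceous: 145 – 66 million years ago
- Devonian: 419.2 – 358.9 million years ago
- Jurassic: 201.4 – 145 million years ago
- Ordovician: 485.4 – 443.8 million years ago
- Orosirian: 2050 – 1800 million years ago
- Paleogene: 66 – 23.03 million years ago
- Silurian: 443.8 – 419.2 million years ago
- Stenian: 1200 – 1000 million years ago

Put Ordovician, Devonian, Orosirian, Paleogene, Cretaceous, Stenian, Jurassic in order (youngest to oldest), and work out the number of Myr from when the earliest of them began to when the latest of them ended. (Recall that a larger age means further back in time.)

Paleogene, Cretaceous, Jurassic, Devonian, Ordovician, Stenian, Orosirian; total span 2026.97 Myr

From the excerpt: Ordovician 485.4–443.8; Devonian 419.2–358.9; Orosirian 2050–1800; Paleogene 66–23.03; Cretaceous 145–66; Stenian 1200–1000; Jurassic 201.4–145 (Ma).
Larger Ma is earlier, so the oldest is Orosirian and the youngest is Paleogene; youngest to oldest: Paleogene, Cretaceous, Jurassic, Devonian, Ordovician, Stenian, Orosirian.
Oldest start 2050 minus youngest end 23.03 gives 2026.97 Myr overall.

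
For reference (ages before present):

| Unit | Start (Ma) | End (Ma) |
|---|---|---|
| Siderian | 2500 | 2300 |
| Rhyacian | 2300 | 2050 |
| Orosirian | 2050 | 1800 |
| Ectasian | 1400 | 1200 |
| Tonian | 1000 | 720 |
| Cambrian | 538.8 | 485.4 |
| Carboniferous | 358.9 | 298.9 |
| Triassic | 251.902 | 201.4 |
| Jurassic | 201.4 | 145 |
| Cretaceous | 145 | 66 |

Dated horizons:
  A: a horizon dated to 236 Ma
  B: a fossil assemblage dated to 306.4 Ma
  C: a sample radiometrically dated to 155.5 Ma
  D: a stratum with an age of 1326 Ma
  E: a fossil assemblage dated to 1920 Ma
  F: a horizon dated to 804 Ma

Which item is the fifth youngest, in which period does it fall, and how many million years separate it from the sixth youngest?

D, in the Ectasian; 594 million years to E

Smaller Ma means younger, so youngest first: C 155.5 < A 236 < B 306.4 < F 804 < D 1326 < E 1920.
Counting 5 along gives D (1326 Ma); the excerpt puts that inside the Ectasian, 1400–1200 Ma.
Next in line is E (1920 Ma), and 1920 − 1326 = 594 Myr.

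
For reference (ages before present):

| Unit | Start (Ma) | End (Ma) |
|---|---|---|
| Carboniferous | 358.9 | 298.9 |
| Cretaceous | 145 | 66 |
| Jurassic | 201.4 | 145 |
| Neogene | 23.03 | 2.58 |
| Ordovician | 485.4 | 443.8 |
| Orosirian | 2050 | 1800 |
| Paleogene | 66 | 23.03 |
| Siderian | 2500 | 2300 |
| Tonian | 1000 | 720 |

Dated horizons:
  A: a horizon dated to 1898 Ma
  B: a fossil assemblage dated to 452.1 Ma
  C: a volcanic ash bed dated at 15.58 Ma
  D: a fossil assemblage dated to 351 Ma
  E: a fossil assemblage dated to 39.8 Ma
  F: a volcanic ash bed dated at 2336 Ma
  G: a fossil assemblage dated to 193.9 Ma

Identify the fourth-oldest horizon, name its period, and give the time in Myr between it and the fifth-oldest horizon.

D, in the Carboniferous; 157.1 million years to G

Sorted oldest-first by Ma: F (2336), A (1898), B (452.1), D (351), G (193.9), E (39.8), C (15.58).
The fourth oldest is D at 351 Ma, which lies in 358.9–298.9 Ma: the Carboniferous.
The fifth oldest is G at 193.9 Ma; separation = |351 − 193.9| = 157.1 Myr.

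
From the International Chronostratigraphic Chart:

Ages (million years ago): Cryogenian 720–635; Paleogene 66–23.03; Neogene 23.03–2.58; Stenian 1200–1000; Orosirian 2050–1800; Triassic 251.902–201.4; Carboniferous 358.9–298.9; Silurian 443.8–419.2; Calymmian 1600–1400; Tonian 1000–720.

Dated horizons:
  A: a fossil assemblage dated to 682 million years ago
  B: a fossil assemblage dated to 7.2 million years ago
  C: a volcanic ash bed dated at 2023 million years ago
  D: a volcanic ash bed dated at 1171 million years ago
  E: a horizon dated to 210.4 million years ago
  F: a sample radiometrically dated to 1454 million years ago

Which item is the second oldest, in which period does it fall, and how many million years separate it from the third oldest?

Sorted oldest-first by Ma: C (2023), F (1454), D (1171), A (682), E (210.4), B (7.2).
The second oldest is F at 1454 Ma, which lies in 1600–1400 Ma: the Calymmian.
The third oldest is D at 1171 Ma; separation = |1454 − 1171| = 283 Myr.

F, in the Calymmian; 283 million years to D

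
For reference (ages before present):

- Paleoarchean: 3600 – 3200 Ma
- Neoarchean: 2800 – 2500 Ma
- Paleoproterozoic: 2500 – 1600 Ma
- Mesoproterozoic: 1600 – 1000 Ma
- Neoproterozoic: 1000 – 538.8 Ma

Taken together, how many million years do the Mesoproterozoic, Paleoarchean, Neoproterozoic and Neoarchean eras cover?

1761.2 million years

Each duration: Mesoproterozoic = 600; Paleoarchean = 400; Neoproterozoic = 461.2; Neoarchean = 300.
Sum: 600 + 400 + 461.2 + 300 = 1761.2 Myr.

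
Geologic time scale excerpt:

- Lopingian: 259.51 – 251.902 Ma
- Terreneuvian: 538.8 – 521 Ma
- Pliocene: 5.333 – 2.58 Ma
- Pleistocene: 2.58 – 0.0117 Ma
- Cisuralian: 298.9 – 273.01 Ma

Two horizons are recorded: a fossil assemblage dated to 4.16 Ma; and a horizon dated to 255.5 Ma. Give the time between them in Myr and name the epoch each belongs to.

251.34 million years apart; the first in the Pliocene, the second in the Lopingian

Elapsed time: 255.5 − 4.16 = 251.34 Myr.
4.16 Ma lies within 5.333–2.58 Ma: Pliocene.
255.5 Ma lies within 259.51–251.902 Ma: Lopingian.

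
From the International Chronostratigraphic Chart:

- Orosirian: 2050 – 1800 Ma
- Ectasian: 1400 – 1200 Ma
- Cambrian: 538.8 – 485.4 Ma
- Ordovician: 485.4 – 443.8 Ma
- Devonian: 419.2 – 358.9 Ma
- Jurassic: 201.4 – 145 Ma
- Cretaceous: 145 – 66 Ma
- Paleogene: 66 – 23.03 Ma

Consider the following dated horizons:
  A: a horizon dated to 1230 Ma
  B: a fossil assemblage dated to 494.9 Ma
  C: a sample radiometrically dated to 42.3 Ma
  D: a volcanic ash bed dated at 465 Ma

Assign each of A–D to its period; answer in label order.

A — Ectasian; B — Cambrian; C — Paleogene; D — Ordovician

Match each age against the start–end ranges in the excerpt: A = 1230 Ma → Ectasian (1400–1200); B = 494.9 Ma → Cambrian (538.8–485.4); C = 42.3 Ma → Paleogene (66–23.03); D = 465 Ma → Ordovician (485.4–443.8).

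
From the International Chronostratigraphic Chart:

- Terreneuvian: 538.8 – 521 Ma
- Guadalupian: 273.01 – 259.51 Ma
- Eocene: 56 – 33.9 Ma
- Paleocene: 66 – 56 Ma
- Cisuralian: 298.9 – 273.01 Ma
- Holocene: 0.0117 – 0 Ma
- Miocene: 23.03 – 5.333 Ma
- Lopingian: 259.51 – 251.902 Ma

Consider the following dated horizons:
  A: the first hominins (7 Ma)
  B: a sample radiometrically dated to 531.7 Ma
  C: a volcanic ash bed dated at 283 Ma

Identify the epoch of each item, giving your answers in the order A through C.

A — Miocene; B — Terreneuvian; C — Cisuralian

Match each age against the start–end ranges in the excerpt: A = 7 Ma → Miocene (23.03–5.333); B = 531.7 Ma → Terreneuvian (538.8–521); C = 283 Ma → Cisuralian (298.9–273.01).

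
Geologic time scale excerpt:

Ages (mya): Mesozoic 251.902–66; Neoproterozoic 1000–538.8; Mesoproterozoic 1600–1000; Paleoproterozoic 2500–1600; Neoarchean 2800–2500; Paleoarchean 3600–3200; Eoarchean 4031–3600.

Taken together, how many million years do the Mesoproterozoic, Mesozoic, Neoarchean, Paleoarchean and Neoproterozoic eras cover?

1947.102 million years

Each duration: Mesoproterozoic = 600; Mesozoic = 185.902; Neoarchean = 300; Paleoarchean = 400; Neoproterozoic = 461.2.
Sum: 600 + 185.902 + 300 + 400 + 461.2 = 1947.102 Myr.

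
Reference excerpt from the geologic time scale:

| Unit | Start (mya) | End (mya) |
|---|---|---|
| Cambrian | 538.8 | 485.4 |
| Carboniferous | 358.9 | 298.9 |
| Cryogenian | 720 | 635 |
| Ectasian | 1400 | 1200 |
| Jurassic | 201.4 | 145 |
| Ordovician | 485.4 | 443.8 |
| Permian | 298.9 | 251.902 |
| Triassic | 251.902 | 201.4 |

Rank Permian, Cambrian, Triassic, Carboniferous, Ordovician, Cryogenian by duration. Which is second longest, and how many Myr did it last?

Carboniferous, 60 million years

Durations: Permian 46.998; Cambrian 53.4; Triassic 50.502; Carboniferous 60; Ordovician 41.6; Cryogenian 85 Myr.
Sorted longest-first: Cryogenian (85), Carboniferous (60), Cambrian (53.4), Triassic (50.502), Permian (46.998), Ordovician (41.6).
The second longest is Carboniferous at 60 Myr.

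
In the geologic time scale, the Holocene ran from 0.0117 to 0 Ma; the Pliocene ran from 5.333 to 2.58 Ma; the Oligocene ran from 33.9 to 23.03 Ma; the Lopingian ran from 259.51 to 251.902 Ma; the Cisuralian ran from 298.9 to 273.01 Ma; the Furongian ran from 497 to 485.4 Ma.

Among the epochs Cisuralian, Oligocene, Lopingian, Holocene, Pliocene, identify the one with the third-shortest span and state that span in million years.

Start − end for each: Cisuralian 298.9 − 273.01 = 25.89; Oligocene 33.9 − 23.03 = 10.87; Lopingian 259.51 − 251.902 = 7.608; Holocene 0.0117 − 0 = 0.0117; Pliocene 5.333 − 2.58 = 2.753.
Ranking these from shortest: Holocene < Pliocene < Lopingian < Oligocene < Cisuralian.
Position 3 in that ranking is Lopingian, which lasted 7.608 Myr.

Lopingian, 7.608 million years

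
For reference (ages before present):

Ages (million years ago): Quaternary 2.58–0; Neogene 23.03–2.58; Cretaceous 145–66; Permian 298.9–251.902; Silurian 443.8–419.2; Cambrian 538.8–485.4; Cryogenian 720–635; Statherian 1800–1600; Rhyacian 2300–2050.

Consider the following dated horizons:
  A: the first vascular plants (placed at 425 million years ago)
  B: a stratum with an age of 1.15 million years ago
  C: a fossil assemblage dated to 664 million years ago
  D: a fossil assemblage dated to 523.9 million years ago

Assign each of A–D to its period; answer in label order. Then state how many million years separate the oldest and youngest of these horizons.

A — Silurian; B — Quaternary; C — Cryogenian; D — Cambrian; span 662.85 million years

Match each age against the start–end ranges in the excerpt: A = 425 Ma → Silurian (443.8–419.2); B = 1.15 Ma → Quaternary (2.58–0); C = 664 Ma → Cryogenian (720–635); D = 523.9 Ma → Cambrian (538.8–485.4).
The largest age is 664 Ma and the smallest is 1.15 Ma; their difference is 662.85 Myr.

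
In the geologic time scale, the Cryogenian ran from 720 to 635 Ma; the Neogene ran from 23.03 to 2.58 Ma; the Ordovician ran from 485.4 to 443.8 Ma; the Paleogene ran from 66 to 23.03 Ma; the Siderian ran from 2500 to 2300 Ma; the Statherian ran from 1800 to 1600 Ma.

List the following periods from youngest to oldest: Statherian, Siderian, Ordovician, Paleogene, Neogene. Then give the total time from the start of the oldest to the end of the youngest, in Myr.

Start ages (Ma): Siderian 2500, Statherian 1800, Ordovician 485.4, Paleogene 66, Neogene 23.03.
Ordered youngest to oldest: Neogene, Paleogene, Ordovician, Statherian, Siderian.
Span = 2500 − 2.58 = 2497.42 Myr.

Neogene, Paleogene, Ordovician, Statherian, Siderian; total span 2497.42 Myr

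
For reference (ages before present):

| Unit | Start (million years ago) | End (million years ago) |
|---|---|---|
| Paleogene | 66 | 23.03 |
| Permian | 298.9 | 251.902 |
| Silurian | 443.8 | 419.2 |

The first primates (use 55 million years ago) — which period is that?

55 Ma lies between 66 and 23.03 Ma, so it falls in the Paleogene.

Paleogene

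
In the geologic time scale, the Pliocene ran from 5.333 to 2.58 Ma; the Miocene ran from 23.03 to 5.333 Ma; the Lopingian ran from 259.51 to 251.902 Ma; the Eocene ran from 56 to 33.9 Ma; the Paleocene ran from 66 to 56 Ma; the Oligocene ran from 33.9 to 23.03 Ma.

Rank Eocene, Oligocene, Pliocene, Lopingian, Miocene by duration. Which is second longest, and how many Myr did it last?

Miocene, 17.697 million years

Durations: Eocene 22.1; Oligocene 10.87; Pliocene 2.753; Lopingian 7.608; Miocene 17.697 Myr.
Sorted longest-first: Eocene (22.1), Miocene (17.697), Oligocene (10.87), Lopingian (7.608), Pliocene (2.753).
The second longest is Miocene at 17.697 Myr.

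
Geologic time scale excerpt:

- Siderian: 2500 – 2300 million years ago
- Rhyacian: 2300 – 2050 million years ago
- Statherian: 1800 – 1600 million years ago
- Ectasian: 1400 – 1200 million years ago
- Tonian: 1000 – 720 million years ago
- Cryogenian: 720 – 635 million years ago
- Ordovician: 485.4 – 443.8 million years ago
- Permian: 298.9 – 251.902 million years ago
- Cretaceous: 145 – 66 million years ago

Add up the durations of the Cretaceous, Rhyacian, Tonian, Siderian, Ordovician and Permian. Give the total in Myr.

Duration is start − end for each: (145 − 66) + (2300 − 2050) + (1000 − 720) + (2500 − 2300) + (485.4 − 443.8) + (298.9 − 251.902).
That is 79 + 250 + 280 + 200 + 41.6 + 46.998, which totals 897.598 million years.

897.598 million years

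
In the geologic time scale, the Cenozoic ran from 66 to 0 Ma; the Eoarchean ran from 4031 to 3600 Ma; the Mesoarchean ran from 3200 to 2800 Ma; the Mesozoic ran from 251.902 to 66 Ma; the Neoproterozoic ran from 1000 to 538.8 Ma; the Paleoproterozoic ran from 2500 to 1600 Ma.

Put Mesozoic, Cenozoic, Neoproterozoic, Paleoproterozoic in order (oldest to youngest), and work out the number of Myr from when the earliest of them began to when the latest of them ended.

Paleoproterozoic, Neoproterozoic, Mesozoic, Cenozoic; total span 2500 Myr

Start ages (Ma): Paleoproterozoic 2500, Neoproterozoic 1000, Mesozoic 251.902, Cenozoic 66.
Ordered oldest to youngest: Paleoproterozoic, Neoproterozoic, Mesozoic, Cenozoic.
Span = 2500 − 0 = 2500 Myr.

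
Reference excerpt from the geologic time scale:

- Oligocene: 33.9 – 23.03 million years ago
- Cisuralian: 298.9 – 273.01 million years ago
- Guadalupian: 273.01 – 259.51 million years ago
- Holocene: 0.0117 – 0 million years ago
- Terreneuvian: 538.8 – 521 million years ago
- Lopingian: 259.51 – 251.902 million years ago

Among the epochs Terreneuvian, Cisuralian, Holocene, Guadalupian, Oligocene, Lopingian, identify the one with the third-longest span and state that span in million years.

Durations: Terreneuvian 17.8; Cisuralian 25.89; Holocene 0.0117; Guadalupian 13.5; Oligocene 10.87; Lopingian 7.608 Myr.
Sorted longest-first: Cisuralian (25.89), Terreneuvian (17.8), Guadalupian (13.5), Oligocene (10.87), Lopingian (7.608), Holocene (0.0117).
The third longest is Guadalupian at 13.5 Myr.

Guadalupian, 13.5 million years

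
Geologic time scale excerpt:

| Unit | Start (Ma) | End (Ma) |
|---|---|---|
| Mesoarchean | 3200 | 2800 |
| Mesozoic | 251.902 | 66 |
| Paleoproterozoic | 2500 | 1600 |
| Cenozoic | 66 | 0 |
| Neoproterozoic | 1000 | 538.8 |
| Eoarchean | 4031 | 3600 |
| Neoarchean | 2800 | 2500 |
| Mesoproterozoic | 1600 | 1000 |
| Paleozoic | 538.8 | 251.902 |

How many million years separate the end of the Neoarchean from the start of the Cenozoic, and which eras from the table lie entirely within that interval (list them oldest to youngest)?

2434 million years; Paleoproterozoic, Mesoproterozoic, Neoproterozoic, Paleozoic, Mesozoic

The Neoarchean closes at 2500 Ma and the Cenozoic opens at 66 Ma, so the interval is 2500 − 66 = 2434 Myr.
An era fits inside if it starts at or after 2500 Ma and ends at or before 66 Ma; oldest first that gives Paleoproterozoic, Mesoproterozoic, Neoproterozoic, Paleozoic, Mesozoic.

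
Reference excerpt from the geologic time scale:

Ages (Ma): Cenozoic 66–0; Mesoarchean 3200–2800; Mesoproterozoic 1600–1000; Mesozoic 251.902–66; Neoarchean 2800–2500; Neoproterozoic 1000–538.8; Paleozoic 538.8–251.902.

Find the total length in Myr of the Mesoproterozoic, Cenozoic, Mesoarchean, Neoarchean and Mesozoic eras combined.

Duration is start − end for each: (1600 − 1000) + (66 − 0) + (3200 − 2800) + (2800 − 2500) + (251.902 − 66).
That is 600 + 66 + 400 + 300 + 185.902, which totals 1551.902 million years.

1551.902 million years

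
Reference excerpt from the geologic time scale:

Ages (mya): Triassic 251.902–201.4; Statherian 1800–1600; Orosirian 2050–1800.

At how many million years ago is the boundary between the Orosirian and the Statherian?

The Orosirian ends and the Statherian begins at 1800 mya.

1800 mya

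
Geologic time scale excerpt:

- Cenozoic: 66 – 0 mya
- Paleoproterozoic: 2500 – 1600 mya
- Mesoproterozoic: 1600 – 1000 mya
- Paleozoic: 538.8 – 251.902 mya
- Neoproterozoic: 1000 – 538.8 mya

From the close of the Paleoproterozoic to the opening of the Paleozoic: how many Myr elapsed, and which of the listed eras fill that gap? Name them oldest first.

The Paleoproterozoic closes at 1600 Ma and the Paleozoic opens at 538.8 Ma, so the interval is 1600 − 538.8 = 1061.2 Myr.
An era fits inside if it starts at or after 1600 Ma and ends at or before 538.8 Ma; oldest first that gives Mesoproterozoic, Neoproterozoic.

1061.2 million years; Mesoproterozoic, Neoproterozoic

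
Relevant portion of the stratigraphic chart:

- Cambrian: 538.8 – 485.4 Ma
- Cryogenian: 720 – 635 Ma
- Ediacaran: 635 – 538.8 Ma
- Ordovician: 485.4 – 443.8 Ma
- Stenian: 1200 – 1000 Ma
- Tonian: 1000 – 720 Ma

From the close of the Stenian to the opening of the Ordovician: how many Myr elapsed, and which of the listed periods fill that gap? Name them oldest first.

514.6 million years; Tonian, Cryogenian, Ediacaran, Cambrian

The Stenian closes at 1000 Ma and the Ordovician opens at 485.4 Ma, so the interval is 1000 − 485.4 = 514.6 Myr.
A period fits inside if it starts at or after 1000 Ma and ends at or before 485.4 Ma; oldest first that gives Tonian, Cryogenian, Ediacaran, Cambrian.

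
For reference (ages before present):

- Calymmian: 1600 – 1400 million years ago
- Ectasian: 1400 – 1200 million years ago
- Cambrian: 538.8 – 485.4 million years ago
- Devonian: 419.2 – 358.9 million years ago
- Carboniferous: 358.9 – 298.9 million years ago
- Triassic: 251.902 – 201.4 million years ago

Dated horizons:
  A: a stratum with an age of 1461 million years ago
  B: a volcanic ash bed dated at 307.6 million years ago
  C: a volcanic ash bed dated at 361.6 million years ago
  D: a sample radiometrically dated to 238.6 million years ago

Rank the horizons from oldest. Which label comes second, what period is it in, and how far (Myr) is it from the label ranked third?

Larger Ma means older, so oldest first: A 1461 > C 361.6 > B 307.6 > D 238.6.
Counting 2 along gives C (361.6 Ma); the excerpt puts that inside the Devonian, 419.2–358.9 Ma.
Next in line is B (307.6 Ma), and 361.6 − 307.6 = 54 Myr.

C, in the Devonian; 54 million years to B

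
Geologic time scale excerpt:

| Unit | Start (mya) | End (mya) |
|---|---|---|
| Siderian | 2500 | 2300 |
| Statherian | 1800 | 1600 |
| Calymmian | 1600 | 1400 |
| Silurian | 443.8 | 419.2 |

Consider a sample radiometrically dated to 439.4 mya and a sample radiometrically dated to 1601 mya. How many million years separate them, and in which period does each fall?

1161.6 million years apart; the first in the Silurian, the second in the Statherian

Elapsed time: 1601 − 439.4 = 1161.6 Myr.
439.4 Ma lies within 443.8–419.2 Ma: Silurian.
1601 Ma lies within 1800–1600 Ma: Statherian.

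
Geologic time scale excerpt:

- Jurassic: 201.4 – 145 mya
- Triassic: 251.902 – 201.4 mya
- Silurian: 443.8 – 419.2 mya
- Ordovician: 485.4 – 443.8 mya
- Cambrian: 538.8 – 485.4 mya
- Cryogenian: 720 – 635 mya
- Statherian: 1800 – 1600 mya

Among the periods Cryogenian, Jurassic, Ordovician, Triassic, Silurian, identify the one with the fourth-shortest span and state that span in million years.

Durations: Cryogenian 85; Jurassic 56.4; Ordovician 41.6; Triassic 50.502; Silurian 24.6 Myr.
Sorted shortest-first: Silurian (24.6), Ordovician (41.6), Triassic (50.502), Jurassic (56.4), Cryogenian (85).
The fourth shortest is Jurassic at 56.4 Myr.

Jurassic, 56.4 million years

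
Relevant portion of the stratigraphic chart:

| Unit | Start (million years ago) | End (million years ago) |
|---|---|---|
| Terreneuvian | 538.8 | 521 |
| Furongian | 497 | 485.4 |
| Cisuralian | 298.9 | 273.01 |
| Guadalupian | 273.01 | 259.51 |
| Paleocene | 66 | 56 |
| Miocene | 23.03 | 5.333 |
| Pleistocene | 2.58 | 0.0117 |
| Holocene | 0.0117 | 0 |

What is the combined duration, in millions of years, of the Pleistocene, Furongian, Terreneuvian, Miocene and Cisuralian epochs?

75.5553 million years

Each duration: Pleistocene = 2.5683; Furongian = 11.6; Terreneuvian = 17.8; Miocene = 17.697; Cisuralian = 25.89.
Sum: 2.5683 + 11.6 + 17.8 + 17.697 + 25.89 = 75.5553 Myr.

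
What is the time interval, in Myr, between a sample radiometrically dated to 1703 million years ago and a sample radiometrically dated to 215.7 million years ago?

1703 − 215.7 = 1487.3 million years.

1487.3 million years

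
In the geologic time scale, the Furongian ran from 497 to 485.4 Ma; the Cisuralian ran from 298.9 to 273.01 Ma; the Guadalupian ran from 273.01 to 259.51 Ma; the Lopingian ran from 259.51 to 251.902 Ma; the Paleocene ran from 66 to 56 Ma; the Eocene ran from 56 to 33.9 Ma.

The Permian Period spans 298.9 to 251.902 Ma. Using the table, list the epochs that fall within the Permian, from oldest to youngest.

Cisuralian, Guadalupian, Lopingian

Epochs with both bounds inside 298.9–251.902 Ma: Cisuralian (298.9–273.01), Guadalupian (273.01–259.51), Lopingian (259.51–251.902).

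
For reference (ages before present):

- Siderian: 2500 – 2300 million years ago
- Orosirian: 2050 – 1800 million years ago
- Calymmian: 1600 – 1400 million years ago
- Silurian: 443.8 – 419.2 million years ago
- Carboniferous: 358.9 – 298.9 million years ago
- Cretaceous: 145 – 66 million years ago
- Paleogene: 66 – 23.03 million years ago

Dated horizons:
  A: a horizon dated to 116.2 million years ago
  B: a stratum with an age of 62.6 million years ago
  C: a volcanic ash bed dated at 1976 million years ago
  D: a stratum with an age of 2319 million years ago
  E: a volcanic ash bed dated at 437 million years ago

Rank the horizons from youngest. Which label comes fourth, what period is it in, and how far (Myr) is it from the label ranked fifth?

Sorted youngest-first by Ma: B (62.6), A (116.2), E (437), C (1976), D (2319).
The fourth youngest is C at 1976 Ma, which lies in 2050–1800 Ma: the Orosirian.
The fifth youngest is D at 2319 Ma; separation = |1976 − 2319| = 343 Myr.

C, in the Orosirian; 343 million years to D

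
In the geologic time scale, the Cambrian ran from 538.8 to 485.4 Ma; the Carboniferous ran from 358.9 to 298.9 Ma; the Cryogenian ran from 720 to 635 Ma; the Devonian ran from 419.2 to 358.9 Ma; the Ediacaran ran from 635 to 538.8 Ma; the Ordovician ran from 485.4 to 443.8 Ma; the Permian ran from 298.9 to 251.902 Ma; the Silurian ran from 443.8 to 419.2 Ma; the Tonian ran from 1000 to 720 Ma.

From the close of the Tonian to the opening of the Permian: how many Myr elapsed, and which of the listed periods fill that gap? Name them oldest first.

421.1 million years; Cryogenian, Ediacaran, Cambrian, Ordovician, Silurian, Devonian, Carboniferous

The Tonian closes at 720 Ma and the Permian opens at 298.9 Ma, so the interval is 720 − 298.9 = 421.1 Myr.
A period fits inside if it starts at or after 720 Ma and ends at or before 298.9 Ma; oldest first that gives Cryogenian, Ediacaran, Cambrian, Ordovician, Silurian, Devonian, Carboniferous.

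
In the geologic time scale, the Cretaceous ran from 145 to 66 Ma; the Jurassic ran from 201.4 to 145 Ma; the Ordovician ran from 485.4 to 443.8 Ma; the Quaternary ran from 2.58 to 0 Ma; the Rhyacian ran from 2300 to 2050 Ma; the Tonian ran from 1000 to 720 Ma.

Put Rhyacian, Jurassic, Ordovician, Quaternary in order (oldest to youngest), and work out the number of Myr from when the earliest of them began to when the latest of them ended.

From the excerpt: Rhyacian 2300–2050; Jurassic 201.4–145; Ordovician 485.4–443.8; Quaternary 2.58–0 (Ma).
Larger Ma is earlier, so the oldest is Rhyacian and the youngest is Quaternary; oldest to youngest: Rhyacian, Ordovician, Jurassic, Quaternary.
Oldest start 2300 minus youngest end 0 gives 2300 Myr overall.

Rhyacian → Ordovician → Jurassic → Quaternary; total span 2300 Myr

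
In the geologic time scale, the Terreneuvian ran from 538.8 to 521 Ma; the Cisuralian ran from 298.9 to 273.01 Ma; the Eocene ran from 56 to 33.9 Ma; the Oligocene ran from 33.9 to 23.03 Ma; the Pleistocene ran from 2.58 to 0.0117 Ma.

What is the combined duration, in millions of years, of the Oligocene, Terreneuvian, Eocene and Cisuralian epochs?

Each duration: Oligocene = 10.87; Terreneuvian = 17.8; Eocene = 22.1; Cisuralian = 25.89.
Sum: 10.87 + 17.8 + 22.1 + 25.89 = 76.66 Myr.

76.66 million years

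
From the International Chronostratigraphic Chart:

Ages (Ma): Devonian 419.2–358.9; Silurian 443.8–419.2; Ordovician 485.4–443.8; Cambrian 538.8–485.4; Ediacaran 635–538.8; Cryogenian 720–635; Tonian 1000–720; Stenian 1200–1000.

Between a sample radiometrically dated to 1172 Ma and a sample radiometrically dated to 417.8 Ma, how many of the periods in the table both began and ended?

The older date is 1172 Ma and the younger is 417.8 Ma.
Periods with start < 1172 and end > 417.8 Ma: Tonian (1000–720), Cryogenian (720–635), Ediacaran (635–538.8), Cambrian (538.8–485.4), Ordovician (485.4–443.8), Silurian (443.8–419.2).
That is 6 complete periods.

6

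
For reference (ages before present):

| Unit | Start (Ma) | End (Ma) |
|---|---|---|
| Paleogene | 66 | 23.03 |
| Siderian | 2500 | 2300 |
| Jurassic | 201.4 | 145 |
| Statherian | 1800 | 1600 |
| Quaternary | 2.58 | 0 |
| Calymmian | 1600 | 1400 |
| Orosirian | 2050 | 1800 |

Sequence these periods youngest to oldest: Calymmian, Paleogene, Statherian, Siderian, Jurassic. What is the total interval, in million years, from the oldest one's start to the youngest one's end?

Paleogene, Jurassic, Calymmian, Statherian, Siderian; total span 2476.97 Myr

Start ages (Ma): Siderian 2500, Statherian 1800, Calymmian 1600, Jurassic 201.4, Paleogene 66.
Ordered youngest to oldest: Paleogene, Jurassic, Calymmian, Statherian, Siderian.
Span = 2500 − 23.03 = 2476.97 Myr.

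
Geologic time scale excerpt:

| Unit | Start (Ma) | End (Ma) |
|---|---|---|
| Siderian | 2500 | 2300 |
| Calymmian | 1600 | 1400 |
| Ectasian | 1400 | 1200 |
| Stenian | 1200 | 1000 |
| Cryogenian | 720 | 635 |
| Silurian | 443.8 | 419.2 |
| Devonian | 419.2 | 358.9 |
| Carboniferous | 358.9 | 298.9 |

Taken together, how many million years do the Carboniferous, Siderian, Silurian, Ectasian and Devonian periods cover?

544.9 million years

Duration is start − end for each: (358.9 − 298.9) + (2500 − 2300) + (443.8 − 419.2) + (1400 − 1200) + (419.2 − 358.9).
That is 60 + 200 + 24.6 + 200 + 60.3, which totals 544.9 million years.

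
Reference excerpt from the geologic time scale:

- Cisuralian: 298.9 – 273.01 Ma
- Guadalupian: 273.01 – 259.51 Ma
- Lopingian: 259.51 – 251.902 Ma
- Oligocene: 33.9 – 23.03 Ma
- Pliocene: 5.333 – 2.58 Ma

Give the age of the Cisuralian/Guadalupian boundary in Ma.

The Cisuralian ends and the Guadalupian begins at 273.01 Ma.

273.01 Ma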